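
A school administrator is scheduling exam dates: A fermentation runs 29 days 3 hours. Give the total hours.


Days: 29
Extra hours: 3
Hours per day: 24
Days to hours: 29 x 24 = 696
Total: 696 + 3 = 699

699


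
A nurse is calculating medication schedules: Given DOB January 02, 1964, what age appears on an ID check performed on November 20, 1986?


Birth: 1964-01-02
Reference: 1986-11-20
Year difference: 1986 - 1964 = 22
Has birthday (01-02) occurred by 11-20? Yes
Age in full years: 22

22


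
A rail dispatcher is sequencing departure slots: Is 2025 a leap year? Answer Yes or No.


Year: 2025
Divisible by 4? 2025 / 4 = 506.25 -> No
Not divisible by 4, so NOT a leap year

No


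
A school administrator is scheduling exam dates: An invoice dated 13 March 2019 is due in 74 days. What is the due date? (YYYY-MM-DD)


Start: 2019-03-13
Adding 74 days
Days remaining in March: 18
After March: 56 days still to add
April 2019: 30 days, 26 remaining
May 2019 has 31 days, need 26
Result: 2019-05-26

2019-05-26


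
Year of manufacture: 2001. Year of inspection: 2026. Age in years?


Birth year: 2001
Current year: 2026
Age = current year - birth year
Age = 2026 - 2001 = 25

25


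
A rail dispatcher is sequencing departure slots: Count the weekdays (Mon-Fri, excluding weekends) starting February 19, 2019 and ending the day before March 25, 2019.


Start: 2019-02-19 (Tuesday)
End (exclusive): 2019-03-25 (Monday)
Total calendar days: 34
Full weeks: 34 // 7 = 4 -> 20 weekdays
Remaining 6 days starting on Tuesday:
  Tue(w), Wed(w), Thu(w), Fri(w), Sat(-), Sun(-) -> 4 weekdays
Total business days: 20 + 4 = 24

24


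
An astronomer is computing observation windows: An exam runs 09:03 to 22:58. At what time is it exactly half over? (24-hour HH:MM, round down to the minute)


Start time: 09:03 = 543 minutes from midnight
End time: 22:58 = 1378 minutes from midnight
Sum: 543 + 1378 = 1921
Midpoint: 1921 / 2 = 960 minutes
Convert: 960 / 60 = 16 hours, 0 minutes
Result: 16:00

16:00


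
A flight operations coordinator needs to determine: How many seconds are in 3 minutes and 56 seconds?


Minutes: 3
Extra seconds: 56
Seconds per minute: 60
Minutes to seconds: 3 x 60 = 180
Total: 180 + 56 = 236

236


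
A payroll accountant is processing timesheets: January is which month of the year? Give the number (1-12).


Calendar month order:
1. January <--
2. February
January is month number 1

1


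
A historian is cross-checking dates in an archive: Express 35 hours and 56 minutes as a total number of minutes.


Hours: 35
Extra minutes: 56
Minutes per hour: 60
Hours to minutes: 35 x 60 = 2100
Total: 2100 + 56 = 2156

2156


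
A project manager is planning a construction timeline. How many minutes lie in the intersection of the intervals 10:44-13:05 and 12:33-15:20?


Interval A: [644, 785] minutes from midnight
Interval B: [753, 920] minutes from midnight
Overlap start = max(644, 753) = 753
Overlap end = min(785, 920) = 785
Overlap = 785 - 753 = 32 minutes

32


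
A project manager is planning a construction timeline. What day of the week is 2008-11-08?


Date: 2008-11-08
January 1, 2008 is a Tuesday
Day of year: 313
Offset from Jan 1: 312 days
312 mod 7 = 4
Result: Saturday

Saturday


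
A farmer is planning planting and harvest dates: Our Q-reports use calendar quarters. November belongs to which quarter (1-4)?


Month: November (month 11)
Q1: January-March (months 1-3)
Q2: April-June (months 4-6)
Q3: July-September (months 7-9)
Q4: October-December (months 10-12)
Month 11 falls in Q4

4


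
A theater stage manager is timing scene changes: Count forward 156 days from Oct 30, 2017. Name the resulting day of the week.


Start: 2017-10-30 (Monday)
Step 1 - find target date: add 156 days
  2017-10-30 + 156 days = 2018-04-04
Step 2 - day of week:
  156 mod 7 = 2
  Monday + 2 days -> Wednesday
Result: Wednesday (2018-04-04)

Wednesday


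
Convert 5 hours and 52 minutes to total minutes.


Hours: 5
Minutes: 52
Convert hours to minutes: 5 x 60 = 300
Add remaining minutes: 300 + 52 = 352

352


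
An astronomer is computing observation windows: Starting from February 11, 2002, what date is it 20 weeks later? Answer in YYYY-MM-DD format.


Start: 2002-02-11
Weeks to add: 20
Convert to days: 20 x 7 = 140 days
Add 140 days to 2002-02-11
Result: 2002-07-01

2002-07-01


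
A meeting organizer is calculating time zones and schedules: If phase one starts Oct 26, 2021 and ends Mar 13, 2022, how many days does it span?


Start date: 2021-10-26
End date: 2022-03-13
Oct 2021: +6 days
Nov 2021: +30 days
Dec 2021: +31 days
... (3 more months)
Total: 138 days

138


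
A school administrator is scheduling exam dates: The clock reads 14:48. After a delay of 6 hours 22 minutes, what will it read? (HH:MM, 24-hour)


Start time: 14:48
Adding: 6 hours 22 minutes
Minutes: 48 + 22 = 70
Minute overflow: 70 >= 60, so carry 1 hour, minutes = 10
Hours: 14 + 6 + 1 = 21
Result: 21:10

21:10


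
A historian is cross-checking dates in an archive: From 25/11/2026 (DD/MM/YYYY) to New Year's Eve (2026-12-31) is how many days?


Start: November 25, 2026
End: December 31, 2026
Days left in November: 5
December: 31
Sum of remaining months: 31
Total: 5 + 31 = 36

36


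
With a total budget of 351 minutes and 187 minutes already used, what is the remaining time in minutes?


Total budget: 351 minutes
Time used: 187 minutes
Remaining: 351 - 187 = 164 minutes
Percent used: 53.3%
Percent remaining: 46.7%

164


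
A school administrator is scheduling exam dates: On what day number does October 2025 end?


Month: October
Year: 2025
October is a 31-day month
Total: 31 days

31


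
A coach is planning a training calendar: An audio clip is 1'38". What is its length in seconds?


Minutes: 1
Seconds: 38
Convert minutes to seconds: 1 x 60 = 60
Add remaining seconds: 60 + 38 = 98

98


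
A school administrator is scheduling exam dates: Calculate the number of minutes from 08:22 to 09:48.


Start time: 08:22 = 502 minutes from midnight
End time: 09:48 = 588 minutes from midnight
Difference: 588 - 502 = 86 minutes
That is 1 hours and 26 minutes

86


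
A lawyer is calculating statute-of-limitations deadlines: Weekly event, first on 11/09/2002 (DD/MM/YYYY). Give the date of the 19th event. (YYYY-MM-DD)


First occurrence: 2002-09-11 (occurrence 1)
Each occurrence is 7 days after the previous.
Occurrence 19 is 18 weeks after the first.
18 weeks = 126 days
2002-09-11 + 126 days = 2003-01-15

2003-01-15


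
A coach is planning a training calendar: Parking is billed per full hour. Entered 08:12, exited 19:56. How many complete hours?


Start: 08:12
End: 19:56
Hour difference: 19 - 8 = 11 hours
Minute difference: 56 - 12 = 44 minutes
Total minutes: 704
Complete hours: 704 / 60 = 11 (remainder 44)

11


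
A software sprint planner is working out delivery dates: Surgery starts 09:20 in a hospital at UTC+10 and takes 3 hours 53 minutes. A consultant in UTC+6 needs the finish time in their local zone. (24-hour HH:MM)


Start: 09:20 in UTC+10
Step 1 - add duration:
  minutes: 20 + 53 = 73 (carry 1h)
  hours: 9 + 3 + 1 = 13
  end in UTC+10: 13:13
Step 2 - convert UTC+10 -> UTC+6:
  offset difference: 6 - (10) = -4 hours
  13 + (-4) = 9 -> mod 24 = 9
Result: 09:13 in UTC+6

09:13


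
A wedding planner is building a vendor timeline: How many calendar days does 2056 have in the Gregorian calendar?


Year: 2056
Check leap year rules:
Divisible by 4? Yes
Divisible by 100? No
2056 is a leap year
Days: 366

366


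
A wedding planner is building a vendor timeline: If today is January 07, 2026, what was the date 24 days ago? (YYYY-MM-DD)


Start: 2026-01-07
Subtracting 24 days
Days already passed in January: 7
After going back through January: 17 more days to subtract
December 2025 has 31 days, need 17
Result: 2025-12-14

2025-12-14


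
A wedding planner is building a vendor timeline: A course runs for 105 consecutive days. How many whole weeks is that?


Total days: 105
Days per week: 7
Division: 105 / 7 = 15 remainder 0
Complete weeks: 15
Remaining days: 0

15


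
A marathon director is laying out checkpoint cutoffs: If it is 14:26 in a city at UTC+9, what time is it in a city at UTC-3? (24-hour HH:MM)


Local time: 14:26 at UTC+9 (offset 9h)
Target zone: UTC-3 (offset -3h)
Difference: -3 - (9) = -12 hours
Calculation: 14 + (-12) = 2
Result: 02:26

02:26


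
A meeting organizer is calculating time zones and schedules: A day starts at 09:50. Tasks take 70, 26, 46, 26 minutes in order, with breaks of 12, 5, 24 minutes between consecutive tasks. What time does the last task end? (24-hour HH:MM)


Start: 09:50 = 590 min from midnight
  after task 1 (70 min): 11:00
  after break (12 min): 11:12
  after task 2 (26 min): 11:38
  after break (5 min): 11:43
  after task 3 (46 min): 12:29
  after break (24 min): 12:53
  after task 4 (26 min): 13:19
Total elapsed: 209 minutes
End time: 13:19

13:19


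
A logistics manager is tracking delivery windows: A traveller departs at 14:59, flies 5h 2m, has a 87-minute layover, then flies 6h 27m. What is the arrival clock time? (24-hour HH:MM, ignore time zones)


Depart: 14:59
Leg 1: +302 min -> 20:01
Layover: +87 min -> 21:28
Leg 2: +387 min -> 03:55
Total travel: 776 minutes = 12h 56m
Arrival: 03:55

03:55


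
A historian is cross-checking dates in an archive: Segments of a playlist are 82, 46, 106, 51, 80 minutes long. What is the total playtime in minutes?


Durations: 82, 46, 106, 51, 80
Running sum: 82
+ 46 = 128
+ 106 = 234
+ 51 = 285
+ 80 = 365
Total duration: 365 minutes
That is 6 hours and 5 minutes

365


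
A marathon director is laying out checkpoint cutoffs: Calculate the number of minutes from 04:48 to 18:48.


Start time: 04:48 = 288 minutes from midnight
End time: 18:48 = 1128 minutes from midnight
Difference: 1128 - 288 = 840 minutes
That is 14 hours and 0 minutes

840


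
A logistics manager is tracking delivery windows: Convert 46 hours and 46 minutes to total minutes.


Hours: 46
Minutes: 46
Convert hours to minutes: 46 x 60 = 2760
Add remaining minutes: 2760 + 46 = 2806

2806


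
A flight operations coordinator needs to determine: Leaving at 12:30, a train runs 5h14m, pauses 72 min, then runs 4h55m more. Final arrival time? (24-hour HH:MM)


Depart: 12:30
Leg 1: +314 min -> 17:44
Layover: +72 min -> 18:56
Leg 2: +295 min -> 23:51
Total travel: 681 minutes = 11h 21m
Arrival: 23:51

23:51


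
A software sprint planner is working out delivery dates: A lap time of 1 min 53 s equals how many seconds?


Minutes: 1
Seconds: 53
Convert minutes to seconds: 1 x 60 = 60
Add remaining seconds: 60 + 53 = 113

113


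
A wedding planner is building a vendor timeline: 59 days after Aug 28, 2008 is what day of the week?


Start: 2008-08-28 (Thursday)
Step 1 - find target date: add 59 days
  2008-08-28 + 59 days = 2008-10-26
Step 2 - day of week:
  59 mod 7 = 3
  Thursday + 3 days -> Sunday
Result: Sunday (2008-10-26)

Sunday


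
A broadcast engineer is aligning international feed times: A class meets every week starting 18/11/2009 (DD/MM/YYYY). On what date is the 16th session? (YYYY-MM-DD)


First occurrence: 2009-11-18 (occurrence 1)
Each occurrence is 7 days after the previous.
Occurrence 16 is 15 weeks after the first.
15 weeks = 105 days
2009-11-18 + 105 days = 2010-03-03

2010-03-03


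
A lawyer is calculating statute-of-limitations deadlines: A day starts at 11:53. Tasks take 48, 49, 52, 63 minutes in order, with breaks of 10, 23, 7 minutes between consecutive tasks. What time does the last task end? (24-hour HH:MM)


Start: 11:53 = 713 min from midnight
  after task 1 (48 min): 12:41
  after break (10 min): 12:51
  after task 2 (49 min): 13:40
  after break (23 min): 14:03
  after task 3 (52 min): 14:55
  after break (7 min): 15:02
  after task 4 (63 min): 16:05
Total elapsed: 252 minutes
End time: 16:05

16:05


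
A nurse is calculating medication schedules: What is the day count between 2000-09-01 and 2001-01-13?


Start date: 2000-09-01
End date: 2001-01-13
Sep 2000: +30 days
Oct 2000: +31 days
Nov 2000: +30 days
Dec 2000: +31 days
Jan 2001: +12 days
Total: 134 days

134


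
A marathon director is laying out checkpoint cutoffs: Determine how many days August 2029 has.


Month: August
Year: 2029
August is a 31-day month
Total: 31 days

31


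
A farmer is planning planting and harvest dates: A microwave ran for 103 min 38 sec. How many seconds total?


Minutes: 103
Extra seconds: 38
Seconds per minute: 60
Minutes to seconds: 103 x 60 = 6180
Total: 6180 + 38 = 6218

6218


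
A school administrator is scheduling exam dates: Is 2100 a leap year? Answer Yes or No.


Year: 2100
Divisible by 4? 2100 / 4 = 525.0 -> Yes
Divisible by 100? 2100 / 100 = 21.0 -> Yes
Divisible by 400? 2100 / 400 = 5.25 -> No
Divisible by 100 but not 400, so NOT a leap year

No


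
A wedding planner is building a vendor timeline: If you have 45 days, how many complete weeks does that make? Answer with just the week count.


Total days: 45
Days per week: 7
Division: 45 / 7 = 6 remainder 3
Complete weeks: 6
Remaining days: 3

6


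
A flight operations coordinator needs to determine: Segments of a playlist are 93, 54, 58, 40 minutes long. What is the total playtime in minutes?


Durations: 93, 54, 58, 40
Running sum: 93
+ 54 = 147
+ 58 = 205
+ 40 = 245
Total duration: 245 minutes
That is 4 hours and 5 minutes

245


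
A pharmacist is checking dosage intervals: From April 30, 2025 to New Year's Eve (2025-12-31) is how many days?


Start: April 30, 2025
End: December 31, 2025
Days left in April: 0
May: 31
June: 30
July: 31
August: 31
... plus remaining months
Sum of remaining months: 245
Total: 0 + 245 = 245

245


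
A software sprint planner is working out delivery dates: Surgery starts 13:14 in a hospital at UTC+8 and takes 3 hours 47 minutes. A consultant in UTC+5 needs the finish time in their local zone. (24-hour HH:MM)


Start: 13:14 in UTC+8
Step 1 - add duration:
  minutes: 14 + 47 = 61 (carry 1h)
  hours: 13 + 3 + 1 = 17
  end in UTC+8: 17:01
Step 2 - convert UTC+8 -> UTC+5:
  offset difference: 5 - (8) = -3 hours
  17 + (-3) = 14 -> mod 24 = 14
Result: 14:01 in UTC+5

14:01


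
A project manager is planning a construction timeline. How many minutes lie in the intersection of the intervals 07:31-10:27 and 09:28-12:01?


Interval A: [451, 627] minutes from midnight
Interval B: [568, 721] minutes from midnight
Overlap start = max(451, 568) = 568
Overlap end = min(627, 721) = 627
Overlap = 627 - 568 = 59 minutes

59


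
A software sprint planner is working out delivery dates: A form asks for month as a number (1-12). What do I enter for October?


Calendar month order:
9. September
10. October <--
11. November
October is month number 10

10


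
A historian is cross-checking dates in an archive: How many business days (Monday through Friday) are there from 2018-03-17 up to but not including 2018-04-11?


Start: 2018-03-17 (Saturday)
End (exclusive): 2018-04-11 (Wednesday)
Total calendar days: 25
Full weeks: 25 // 7 = 3 -> 15 weekdays
Remaining 4 days starting on Saturday:
  Sat(-), Sun(-), Mon(w), Tue(w) -> 2 weekdays
Total business days: 15 + 2 = 17

17


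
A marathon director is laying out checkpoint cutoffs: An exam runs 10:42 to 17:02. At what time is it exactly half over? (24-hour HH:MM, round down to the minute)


Start time: 10:42 = 642 minutes from midnight
End time: 17:02 = 1022 minutes from midnight
Sum: 642 + 1022 = 1664
Midpoint: 1664 / 2 = 832 minutes
Convert: 832 / 60 = 13 hours, 52 minutes
Result: 13:52

13:52


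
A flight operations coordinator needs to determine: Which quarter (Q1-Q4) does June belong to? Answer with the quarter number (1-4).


Month: June (month 6)
Q1: January-March (months 1-3)
Q2: April-June (months 4-6)
Q3: July-September (months 7-9)
Q4: October-December (months 10-12)
Month 6 falls in Q2

2


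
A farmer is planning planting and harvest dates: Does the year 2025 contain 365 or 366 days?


Year: 2025
Check leap year rules:
Divisible by 4? No
2025 is not a leap year
Days: 365

365


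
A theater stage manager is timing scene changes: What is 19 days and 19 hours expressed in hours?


Days: 19
Extra hours: 19
Hours per day: 24
Days to hours: 19 x 24 = 456
Total: 456 + 19 = 475

475


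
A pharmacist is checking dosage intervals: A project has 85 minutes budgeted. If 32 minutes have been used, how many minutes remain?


Total budget: 85 minutes
Time used: 32 minutes
Remaining: 85 - 32 = 53 minutes
Percent used: 37.6%
Percent remaining: 62.4%

53


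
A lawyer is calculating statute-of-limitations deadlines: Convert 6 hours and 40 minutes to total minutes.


Hours: 6
Extra minutes: 40
Minutes per hour: 60
Hours to minutes: 6 x 60 = 360
Total: 360 + 40 = 400

400


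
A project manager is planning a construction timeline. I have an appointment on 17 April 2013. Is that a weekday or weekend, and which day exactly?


Date: 2013-04-17
January 1, 2013 is a Tuesday
Day of year: 107
Offset from Jan 1: 106 days
106 mod 7 = 1
Result: Wednesday

Wednesday


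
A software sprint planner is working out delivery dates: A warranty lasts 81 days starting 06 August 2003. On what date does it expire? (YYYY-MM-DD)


Start: 2003-08-06
Adding 81 days
Days remaining in August: 25
After August: 56 days still to add
September 2003: 30 days, 26 remaining
October 2003 has 31 days, need 26
Result: 2003-10-26

2003-10-26


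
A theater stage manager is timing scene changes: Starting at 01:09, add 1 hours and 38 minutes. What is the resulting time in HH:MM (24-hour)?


Start time: 01:09
Adding: 1 hours 38 minutes
Minutes: 9 + 38 = 47
Hours: 1 + 1 + 0 = 2
Result: 02:47

02:47


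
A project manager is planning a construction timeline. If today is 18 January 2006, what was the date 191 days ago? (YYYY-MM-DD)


Start: 2006-01-18
Subtracting 191 days
Days already passed in January: 18
After going back through January: 173 more days to subtract
December 2005: 31 days, 142 remaining
November 2005: 30 days, 112 remaining
October 2005: 31 days, 81 remaining
September 2005: 30 days, 51 remaining
Result: 2005-07-11

2005-07-11


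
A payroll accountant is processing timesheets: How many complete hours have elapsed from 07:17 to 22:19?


Start: 07:17
End: 22:19
Hour difference: 22 - 7 = 15 hours
Minute difference: 19 - 17 = 2 minutes
Total minutes: 902
Complete hours: 902 / 60 = 15 (remainder 2)

15


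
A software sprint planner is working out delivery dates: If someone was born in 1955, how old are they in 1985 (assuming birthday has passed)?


Birth year: 1955
Current year: 1985
Age = current year - birth year
Age = 1985 - 1955 = 30

30


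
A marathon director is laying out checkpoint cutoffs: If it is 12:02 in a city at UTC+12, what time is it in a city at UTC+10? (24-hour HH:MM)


Local time: 12:02 at UTC+12 (offset 12h)
Target zone: UTC+10 (offset 10h)
Difference: 10 - (12) = -2 hours
Calculation: 12 + (-2) = 10
Result: 10:02

10:02


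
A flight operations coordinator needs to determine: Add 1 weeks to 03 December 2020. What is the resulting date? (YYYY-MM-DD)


Start: 2020-12-03
Weeks to add: 1
Convert to days: 1 x 7 = 7 days
Add 7 days to 2020-12-03
Result: 2020-12-10

2020-12-10


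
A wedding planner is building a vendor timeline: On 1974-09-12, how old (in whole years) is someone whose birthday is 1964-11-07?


Birth: 1964-11-07
Reference: 1974-09-12
Year difference: 1974 - 1964 = 10
Has birthday (11-07) occurred by 09-12? No
Birthday not yet reached this year -> subtract 1
Age in full years: 9

9


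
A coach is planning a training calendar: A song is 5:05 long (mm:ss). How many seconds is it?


Minutes: 5
Extra seconds: 5
Seconds per minute: 60
Minutes to seconds: 5 x 60 = 300
Total: 300 + 5 = 305

305


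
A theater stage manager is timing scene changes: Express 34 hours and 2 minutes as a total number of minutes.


Hours: 34
Extra minutes: 2
Minutes per hour: 60
Hours to minutes: 34 x 60 = 2040
Total: 2040 + 2 = 2042

2042


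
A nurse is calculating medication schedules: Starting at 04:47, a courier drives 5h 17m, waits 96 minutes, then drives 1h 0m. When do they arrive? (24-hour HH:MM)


Depart: 04:47
Leg 1: +317 min -> 10:04
Layover: +96 min -> 11:40
Leg 2: +60 min -> 12:40
Total travel: 473 minutes = 7h 53m
Arrival: 12:40

12:40


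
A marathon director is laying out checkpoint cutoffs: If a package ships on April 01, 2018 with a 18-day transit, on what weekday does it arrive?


Start: 2018-04-01 (Sunday)
Step 1 - find target date: add 18 days
  2018-04-01 + 18 days = 2018-04-19
Step 2 - day of week:
  18 mod 7 = 4
  Sunday + 4 days -> Thursday
Result: Thursday (2018-04-19)

Thursday


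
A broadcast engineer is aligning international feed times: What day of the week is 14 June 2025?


Date: 2025-06-14
January 1, 2025 is a Wednesday
Day of year: 165
Offset from Jan 1: 164 days
164 mod 7 = 3
Result: Saturday

Saturday


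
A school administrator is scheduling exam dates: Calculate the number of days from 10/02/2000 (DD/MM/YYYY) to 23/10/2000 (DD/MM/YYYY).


Start date: 2000-02-10
End date: 2000-10-23
Feb 2000: +20 days
Mar 2000: +31 days
Apr 2000: +30 days
... (6 more months)
Total: 256 days

256


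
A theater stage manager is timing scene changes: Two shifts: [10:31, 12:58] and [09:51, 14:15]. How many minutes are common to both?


Interval A: [631, 778] minutes from midnight
Interval B: [591, 855] minutes from midnight
Overlap start = max(631, 591) = 631
Overlap end = min(778, 855) = 778
Overlap = 778 - 631 = 147 minutes

147


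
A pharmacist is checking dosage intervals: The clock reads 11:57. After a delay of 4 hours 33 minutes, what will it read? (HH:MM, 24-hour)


Start time: 11:57
Adding: 4 hours 33 minutes
Minutes: 57 + 33 = 90
Minute overflow: 90 >= 60, so carry 1 hour, minutes = 30
Hours: 11 + 4 + 1 = 16
Result: 16:30

16:30


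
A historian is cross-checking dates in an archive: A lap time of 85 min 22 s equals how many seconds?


Minutes: 85
Seconds: 22
Convert minutes to seconds: 85 x 60 = 5100
Add remaining seconds: 5100 + 22 = 5122

5122


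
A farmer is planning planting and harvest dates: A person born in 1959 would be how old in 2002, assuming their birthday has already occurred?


Birth year: 1959
Current year: 2002
Age = current year - birth year
Age = 2002 - 1959 = 43

43


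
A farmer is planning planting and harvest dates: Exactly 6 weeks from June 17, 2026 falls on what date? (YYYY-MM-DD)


Start: 2026-06-17
Weeks to add: 6
Convert to days: 6 x 7 = 42 days
Add 42 days to 2026-06-17
Result: 2026-07-29

2026-07-29


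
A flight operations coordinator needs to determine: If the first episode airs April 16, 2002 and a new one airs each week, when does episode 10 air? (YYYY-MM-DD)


First occurrence: 2002-04-16 (occurrence 1)
Each occurrence is 7 days after the previous.
Occurrence 10 is 9 weeks after the first.
9 weeks = 63 days
2002-04-16 + 63 days = 2002-06-18

2002-06-18


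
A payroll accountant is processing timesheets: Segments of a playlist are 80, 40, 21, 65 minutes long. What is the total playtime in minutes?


Durations: 80, 40, 21, 65
Running sum: 80
+ 40 = 120
+ 21 = 141
+ 65 = 206
Total duration: 206 minutes
That is 3 hours and 26 minutes

206


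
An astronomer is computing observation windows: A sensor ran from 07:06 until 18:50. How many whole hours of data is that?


Start: 07:06
End: 18:50
Hour difference: 18 - 7 = 11 hours
Minute difference: 50 - 6 = 44 minutes
Total minutes: 704
Complete hours: 704 / 60 = 11 (remainder 44)

11


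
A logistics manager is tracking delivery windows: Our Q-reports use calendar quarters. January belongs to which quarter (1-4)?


Month: January (month 1)
Q1: January-March (months 1-3)
Q2: April-June (months 4-6)
Q3: July-September (months 7-9)
Q4: October-December (months 10-12)
Month 1 falls in Q1

1


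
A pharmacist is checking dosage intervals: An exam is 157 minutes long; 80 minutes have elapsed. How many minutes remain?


Total budget: 157 minutes
Time used: 80 minutes
Remaining: 157 - 80 = 77 minutes
Percent used: 51.0%
Percent remaining: 49.0%

77


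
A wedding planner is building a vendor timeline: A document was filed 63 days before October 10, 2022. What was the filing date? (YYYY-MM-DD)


Start: 2022-10-10
Subtracting 63 days
Days already passed in October: 10
After going back through October: 53 more days to subtract
September 2022: 30 days, 23 remaining
August 2022 has 31 days, need 23
Result: 2022-08-08

2022-08-08


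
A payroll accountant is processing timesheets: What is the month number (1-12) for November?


Calendar month order:
10. October
11. November <--
12. December
November is month number 11

11


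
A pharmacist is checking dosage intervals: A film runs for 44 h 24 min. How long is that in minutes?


Hours: 44
Minutes: 24
Convert hours to minutes: 44 x 60 = 2640
Add remaining minutes: 2640 + 24 = 2664

2664


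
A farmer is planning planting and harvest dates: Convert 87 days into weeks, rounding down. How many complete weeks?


Total days: 87
Days per week: 7
Division: 87 / 7 = 12 remainder 3
Complete weeks: 12
Remaining days: 3

12


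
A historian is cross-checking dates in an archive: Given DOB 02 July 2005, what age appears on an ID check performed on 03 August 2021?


Birth: 2005-07-02
Reference: 2021-08-03
Year difference: 2021 - 2005 = 16
Has birthday (07-02) occurred by 08-03? Yes
Age in full years: 16

16


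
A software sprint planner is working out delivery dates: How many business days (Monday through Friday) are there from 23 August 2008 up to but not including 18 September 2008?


Start: 2008-08-23 (Saturday)
End (exclusive): 2008-09-18 (Thursday)
Total calendar days: 26
Full weeks: 26 // 7 = 3 -> 15 weekdays
Remaining 5 days starting on Saturday:
  Sat(-), Sun(-), Mon(w), Tue(w), Wed(w) -> 3 weekdays
Total business days: 15 + 3 = 18

18


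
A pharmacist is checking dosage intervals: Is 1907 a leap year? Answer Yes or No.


Year: 1907
Divisible by 4? 1907 / 4 = 476.75 -> No
Not divisible by 4, so NOT a leap year

No


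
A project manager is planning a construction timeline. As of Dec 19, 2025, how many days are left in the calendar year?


Start: December 19, 2025
End: December 31, 2025
Days left in December: 12
Total: 12 days

12


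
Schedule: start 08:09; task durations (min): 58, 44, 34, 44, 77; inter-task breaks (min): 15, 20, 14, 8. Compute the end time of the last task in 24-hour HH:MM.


Start: 08:09 = 489 min from midnight
  after task 1 (58 min): 09:07
  after break (15 min): 09:22
  after task 2 (44 min): 10:06
  after break (20 min): 10:26
  after task 3 (34 min): 11:00
  after break (14 min): 11:14
  after task 4 (44 min): 11:58
  after break (8 min): 12:06
  after task 5 (77 min): 13:23
Total elapsed: 314 minutes
End time: 13:23

13:23


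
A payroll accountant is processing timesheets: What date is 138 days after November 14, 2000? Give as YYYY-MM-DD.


Start: 2000-11-14
Adding 138 days
Days remaining in November: 16
After November: 122 days still to add
December 2000: 31 days, 91 remaining
January 2001: 31 days, 60 remaining
February 2001: 28 days, 32 remaining
March 2001: 31 days, 1 remaining
Result: 2001-04-01

2001-04-01


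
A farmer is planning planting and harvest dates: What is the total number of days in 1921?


Year: 1921
Check leap year rules:
Divisible by 4? No
1921 is not a leap year
Days: 365

365


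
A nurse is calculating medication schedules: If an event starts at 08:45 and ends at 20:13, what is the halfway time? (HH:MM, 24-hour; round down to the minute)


Start time: 08:45 = 525 minutes from midnight
End time: 20:13 = 1213 minutes from midnight
Sum: 525 + 1213 = 1738
Midpoint: 1738 / 2 = 869 minutes
Convert: 869 / 60 = 14 hours, 29 minutes
Result: 14:29

14:29


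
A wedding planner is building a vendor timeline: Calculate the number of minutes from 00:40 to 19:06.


Start time: 00:40 = 40 minutes from midnight
End time: 19:06 = 1146 minutes from midnight
Difference: 1146 - 40 = 1106 minutes
That is 18 hours and 26 minutes

1106


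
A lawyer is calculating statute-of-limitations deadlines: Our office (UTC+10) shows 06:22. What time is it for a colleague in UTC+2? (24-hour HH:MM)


Local time: 06:22 at UTC+10 (offset 10h)
Target zone: UTC+2 (offset 2h)
Difference: 2 - (10) = -8 hours
Calculation: 6 + (-8) = -2
Wraparound: (-2) mod 24 = 22
Result: 22:22

22:22


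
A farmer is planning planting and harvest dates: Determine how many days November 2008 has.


Month: November
Year: 2008
November is a 30-day month
Total: 30 days

30


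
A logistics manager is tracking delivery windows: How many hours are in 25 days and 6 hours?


Days: 25
Extra hours: 6
Hours per day: 24
Days to hours: 25 x 24 = 600
Total: 600 + 6 = 606

606


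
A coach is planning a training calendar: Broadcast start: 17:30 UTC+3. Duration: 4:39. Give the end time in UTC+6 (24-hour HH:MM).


Start: 17:30 in UTC+3
Step 1 - add duration:
  minutes: 30 + 39 = 69 (carry 1h)
  hours: 17 + 4 + 1 = 22
  end in UTC+3: 22:09
Step 2 - convert UTC+3 -> UTC+6:
  offset difference: 6 - (3) = 3 hours
  22 + (3) = 25 -> mod 24 = 1
Result: 01:09 in UTC+6

01:09


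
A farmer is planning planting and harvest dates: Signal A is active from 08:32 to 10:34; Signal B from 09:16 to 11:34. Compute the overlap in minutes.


Interval A: [512, 634] minutes from midnight
Interval B: [556, 694] minutes from midnight
Overlap start = max(512, 556) = 556
Overlap end = min(634, 694) = 634
Overlap = 634 - 556 = 78 minutes

78


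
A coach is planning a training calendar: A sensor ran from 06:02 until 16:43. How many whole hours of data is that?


Start: 06:02
End: 16:43
Hour difference: 16 - 6 = 10 hours
Minute difference: 43 - 2 = 41 minutes
Total minutes: 641
Complete hours: 641 / 60 = 10 (remainder 41)

10


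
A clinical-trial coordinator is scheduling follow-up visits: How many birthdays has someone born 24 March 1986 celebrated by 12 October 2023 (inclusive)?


Birth: 1986-03-24
Reference: 2023-10-12
Year difference: 2023 - 1986 = 37
Has birthday (03-24) occurred by 10-12? Yes
Age in full years: 37

37


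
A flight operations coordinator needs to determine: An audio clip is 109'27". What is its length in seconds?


Minutes: 109
Seconds: 27
Convert minutes to seconds: 109 x 60 = 6540
Add remaining seconds: 6540 + 27 = 6567

6567


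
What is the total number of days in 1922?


Year: 1922
Check leap year rules:
Divisible by 4? No
1922 is not a leap year
Days: 365

365


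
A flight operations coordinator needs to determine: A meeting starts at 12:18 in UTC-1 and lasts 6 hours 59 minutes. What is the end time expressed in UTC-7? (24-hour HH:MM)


Start: 12:18 in UTC-1
Step 1 - add duration:
  minutes: 18 + 59 = 77 (carry 1h)
  hours: 12 + 6 + 1 = 19
  end in UTC-1: 19:17
Step 2 - convert UTC-1 -> UTC-7:
  offset difference: -7 - (-1) = -6 hours
  19 + (-6) = 13 -> mod 24 = 13
Result: 13:17 in UTC-7

13:17


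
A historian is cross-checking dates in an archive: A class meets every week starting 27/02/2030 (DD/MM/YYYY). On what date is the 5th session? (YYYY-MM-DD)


First occurrence: 2030-02-27 (occurrence 1)
Each occurrence is 7 days after the previous.
Occurrence 5 is 4 weeks after the first.
4 weeks = 28 days
2030-02-27 + 28 days = 2030-03-27

2030-03-27


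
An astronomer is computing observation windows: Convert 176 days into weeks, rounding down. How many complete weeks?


Total days: 176
Days per week: 7
Division: 176 / 7 = 25 remainder 1
Complete weeks: 25
Remaining days: 1

25


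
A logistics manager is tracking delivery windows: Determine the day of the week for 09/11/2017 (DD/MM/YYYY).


Date: 2017-11-09
January 1, 2017 is a Sunday
Day of year: 313
Offset from Jan 1: 312 days
312 mod 7 = 4
Result: Thursday

Thursday


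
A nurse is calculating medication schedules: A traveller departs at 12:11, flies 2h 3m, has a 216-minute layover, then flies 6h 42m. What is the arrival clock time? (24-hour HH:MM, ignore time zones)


Depart: 12:11
Leg 1: +123 min -> 14:14
Layover: +216 min -> 17:50
Leg 2: +402 min -> 00:32
Total travel: 741 minutes = 12h 21m
Arrival: 00:32

00:32


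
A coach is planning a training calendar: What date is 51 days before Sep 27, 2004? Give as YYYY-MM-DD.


Start: 2004-09-27
Subtracting 51 days
Days already passed in September: 27
After going back through September: 24 more days to subtract
August 2004 has 31 days, need 24
Result: 2004-08-07

2004-08-07


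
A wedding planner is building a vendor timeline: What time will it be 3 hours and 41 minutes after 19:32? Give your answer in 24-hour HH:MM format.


Start time: 19:32
Adding: 3 hours 41 minutes
Minutes: 32 + 41 = 73
Minute overflow: 73 >= 60, so carry 1 hour, minutes = 13
Hours: 19 + 3 + 1 = 23
Result: 23:13

23:13


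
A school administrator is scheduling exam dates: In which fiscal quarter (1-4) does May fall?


Month: May (month 5)
Q1: January-March (months 1-3)
Q2: April-June (months 4-6)
Q3: July-September (months 7-9)
Q4: October-December (months 10-12)
Month 5 falls in Q2

2


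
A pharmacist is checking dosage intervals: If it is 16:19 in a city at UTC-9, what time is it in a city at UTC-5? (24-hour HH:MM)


Local time: 16:19 at UTC-9 (offset -9h)
Target zone: UTC-5 (offset -5h)
Difference: -5 - (-9) = 4 hours
Calculation: 16 + (4) = 20
Result: 20:19

20:19


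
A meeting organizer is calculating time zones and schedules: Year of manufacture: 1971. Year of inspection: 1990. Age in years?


Birth year: 1971
Current year: 1990
Age = current year - birth year
Age = 1990 - 1971 = 19

19


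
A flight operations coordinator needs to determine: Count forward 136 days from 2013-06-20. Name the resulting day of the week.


Start: 2013-06-20 (Thursday)
Step 1 - find target date: add 136 days
  2013-06-20 + 136 days = 2013-11-03
Step 2 - day of week:
  136 mod 7 = 3
  Thursday + 3 days -> Sunday
Result: Sunday (2013-11-03)

Sunday


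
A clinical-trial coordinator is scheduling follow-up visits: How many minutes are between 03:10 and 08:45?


Start time: 03:10 = 190 minutes from midnight
End time: 08:45 = 525 minutes from midnight
Difference: 525 - 190 = 335 minutes
That is 5 hours and 35 minutes

335


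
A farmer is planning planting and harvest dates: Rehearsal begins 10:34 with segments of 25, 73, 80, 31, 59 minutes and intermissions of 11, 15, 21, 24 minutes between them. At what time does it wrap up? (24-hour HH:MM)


Start: 10:34 = 634 min from midnight
  after task 1 (25 min): 10:59
  after break (11 min): 11:10
  after task 2 (73 min): 12:23
  after break (15 min): 12:38
  after task 3 (80 min): 13:58
  after break (21 min): 14:19
  after task 4 (31 min): 14:50
  after break (24 min): 15:14
  after task 5 (59 min): 16:13
Total elapsed: 339 minutes
End time: 16:13

16:13


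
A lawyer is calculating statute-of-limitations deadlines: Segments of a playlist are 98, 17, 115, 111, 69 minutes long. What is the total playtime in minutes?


Durations: 98, 17, 115, 111, 69
Running sum: 98
+ 17 = 115
+ 115 = 230
+ 111 = 341
+ 69 = 410
Total duration: 410 minutes
That is 6 hours and 50 minutes

410


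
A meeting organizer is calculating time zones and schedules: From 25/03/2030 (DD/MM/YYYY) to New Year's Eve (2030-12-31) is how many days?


Start: March 25, 2030
End: December 31, 2030
Days left in March: 6
April: 30
May: 31
June: 30
July: 31
... plus remaining months
Sum of remaining months: 275
Total: 6 + 275 = 281

281


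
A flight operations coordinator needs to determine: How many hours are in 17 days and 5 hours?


Days: 17
Extra hours: 5
Hours per day: 24
Days to hours: 17 x 24 = 408
Total: 408 + 5 = 413

413


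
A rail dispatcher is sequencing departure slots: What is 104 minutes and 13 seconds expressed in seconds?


Minutes: 104
Extra seconds: 13
Seconds per minute: 60
Minutes to seconds: 104 x 60 = 6240
Total: 6240 + 13 = 6253

6253


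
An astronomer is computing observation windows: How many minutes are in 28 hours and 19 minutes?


Hours: 28
Minutes: 19
Convert hours to minutes: 28 x 60 = 1680
Add remaining minutes: 1680 + 19 = 1699

1699


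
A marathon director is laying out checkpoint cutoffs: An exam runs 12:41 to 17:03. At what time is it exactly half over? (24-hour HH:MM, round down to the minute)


Start time: 12:41 = 761 minutes from midnight
End time: 17:03 = 1023 minutes from midnight
Sum: 761 + 1023 = 1784
Midpoint: 1784 / 2 = 892 minutes
Convert: 892 / 60 = 14 hours, 52 minutes
Result: 14:52

14:52


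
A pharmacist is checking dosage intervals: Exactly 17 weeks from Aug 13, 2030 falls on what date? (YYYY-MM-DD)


Start: 2030-08-13
Weeks to add: 17
Convert to days: 17 x 7 = 119 days
Add 119 days to 2030-08-13
Result: 2030-12-10

2030-12-10


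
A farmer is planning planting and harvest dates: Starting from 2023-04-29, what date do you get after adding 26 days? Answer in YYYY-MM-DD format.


Start: 2023-04-29
Adding 26 days
Days remaining in April: 1
After April: 25 days still to add
May 2023 has 31 days, need 25
Result: 2023-05-25

2023-05-25


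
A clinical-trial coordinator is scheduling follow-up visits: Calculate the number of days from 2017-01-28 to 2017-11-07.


Start date: 2017-01-28
End date: 2017-11-07
Jan 2017: +4 days
Feb 2017: +28 days
Mar 2017: +31 days
... (8 more months)
Total: 283 days

283


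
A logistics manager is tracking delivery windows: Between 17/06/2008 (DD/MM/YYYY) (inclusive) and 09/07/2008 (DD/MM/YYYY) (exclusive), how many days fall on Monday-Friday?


Start: 2008-06-17 (Tuesday)
End (exclusive): 2008-07-09 (Wednesday)
Total calendar days: 22
Full weeks: 22 // 7 = 3 -> 15 weekdays
Remaining 1 days starting on Tuesday:
  Tue(w) -> 1 weekdays
Total business days: 15 + 1 = 16

16


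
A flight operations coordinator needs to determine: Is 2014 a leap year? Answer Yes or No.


Year: 2014
Divisible by 4? 2014 / 4 = 503.5 -> No
Not divisible by 4, so NOT a leap year

No


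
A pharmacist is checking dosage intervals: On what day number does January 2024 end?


Month: January
Year: 2024
January is a 31-day month
Total: 31 days

31


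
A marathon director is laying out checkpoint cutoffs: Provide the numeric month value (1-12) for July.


Calendar month order:
6. June
7. July <--
8. August
July is month number 7

7


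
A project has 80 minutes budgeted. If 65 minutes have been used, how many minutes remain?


Total budget: 80 minutes
Time used: 65 minutes
Remaining: 80 - 65 = 15 minutes
Percent used: 81.2%
Percent remaining: 18.8%

15


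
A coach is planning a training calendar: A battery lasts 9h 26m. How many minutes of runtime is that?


Hours: 9
Extra minutes: 26
Minutes per hour: 60
Hours to minutes: 9 x 60 = 540
Total: 540 + 26 = 566

566


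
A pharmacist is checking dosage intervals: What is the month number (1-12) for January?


Calendar month order:
1. January <--
2. February
January is month number 1

1


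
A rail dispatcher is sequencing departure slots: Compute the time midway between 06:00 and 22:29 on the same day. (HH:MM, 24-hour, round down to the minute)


Start time: 06:00 = 360 minutes from midnight
End time: 22:29 = 1349 minutes from midnight
Sum: 360 + 1349 = 1709
Midpoint: 1709 / 2 = 854 minutes
Convert: 854 / 60 = 14 hours, 14 minutes
Result: 14:14

14:14


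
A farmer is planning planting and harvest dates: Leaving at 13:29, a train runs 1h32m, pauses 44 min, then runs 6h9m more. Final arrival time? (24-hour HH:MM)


Depart: 13:29
Leg 1: +92 min -> 15:01
Layover: +44 min -> 15:45
Leg 2: +369 min -> 21:54
Total travel: 505 minutes = 8h 25m
Arrival: 21:54

21:54
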